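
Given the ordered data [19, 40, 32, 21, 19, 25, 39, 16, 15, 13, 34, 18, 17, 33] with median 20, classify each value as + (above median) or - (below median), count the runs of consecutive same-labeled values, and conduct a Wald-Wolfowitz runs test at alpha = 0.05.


Step 1: Compute median = 20; label A = above, B = below.
Labels in order: BAAABAABBBABBA  (n_A = 7, n_B = 7)
Step 2: Count runs R = 8.
Step 3: Under H0 (random ordering), E[R] = 2*n_A*n_B/(n_A+n_B) + 1 = 2*7*7/14 + 1 = 8.0000.
        Var[R] = 2*n_A*n_B*(2*n_A*n_B - n_A - n_B) / ((n_A+n_B)^2 * (n_A+n_B-1)) = 8232/2548 = 3.2308.
        SD[R] = 1.7974.
Step 4: R = E[R], so z = 0 with no continuity correction.
Step 5: Two-sided p-value via normal approximation = 2*(1 - Phi(|z|)) = 1.000000.
Step 6: alpha = 0.05. fail to reject H0.

R = 8, z = 0.0000, p = 1.000000, fail to reject H0.


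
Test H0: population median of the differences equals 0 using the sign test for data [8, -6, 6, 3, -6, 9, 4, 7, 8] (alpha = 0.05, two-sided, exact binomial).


Step 1: Discard zero differences. Original n = 9; n_eff = number of nonzero differences = 9.
Nonzero differences (with sign): +8, -6, +6, +3, -6, +9, +4, +7, +8
Step 2: Count signs: positive = 7, negative = 2.
Step 3: Under H0: P(positive) = 0.5, so the number of positives S ~ Bin(9, 0.5).
Step 4: Two-sided exact p-value = sum of Bin(9,0.5) probabilities at or below the observed probability = 0.179688.
Step 5: alpha = 0.05. fail to reject H0.

n_eff = 9, pos = 7, neg = 2, p = 0.179688, fail to reject H0.


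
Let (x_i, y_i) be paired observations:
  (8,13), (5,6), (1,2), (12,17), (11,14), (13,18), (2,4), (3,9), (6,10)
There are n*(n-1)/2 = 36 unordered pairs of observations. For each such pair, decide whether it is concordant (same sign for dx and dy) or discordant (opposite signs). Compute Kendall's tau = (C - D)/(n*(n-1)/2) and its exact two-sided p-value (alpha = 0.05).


Step 1: Enumerate the 36 unordered pairs (i,j) with i<j and classify each by sign(x_j-x_i) * sign(y_j-y_i).
  (1,2):dx=-3,dy=-7->C; (1,3):dx=-7,dy=-11->C; (1,4):dx=+4,dy=+4->C; (1,5):dx=+3,dy=+1->C
  (1,6):dx=+5,dy=+5->C; (1,7):dx=-6,dy=-9->C; (1,8):dx=-5,dy=-4->C; (1,9):dx=-2,dy=-3->C
  (2,3):dx=-4,dy=-4->C; (2,4):dx=+7,dy=+11->C; (2,5):dx=+6,dy=+8->C; (2,6):dx=+8,dy=+12->C
  (2,7):dx=-3,dy=-2->C; (2,8):dx=-2,dy=+3->D; (2,9):dx=+1,dy=+4->C; (3,4):dx=+11,dy=+15->C
  (3,5):dx=+10,dy=+12->C; (3,6):dx=+12,dy=+16->C; (3,7):dx=+1,dy=+2->C; (3,8):dx=+2,dy=+7->C
  (3,9):dx=+5,dy=+8->C; (4,5):dx=-1,dy=-3->C; (4,6):dx=+1,dy=+1->C; (4,7):dx=-10,dy=-13->C
  (4,8):dx=-9,dy=-8->C; (4,9):dx=-6,dy=-7->C; (5,6):dx=+2,dy=+4->C; (5,7):dx=-9,dy=-10->C
  (5,8):dx=-8,dy=-5->C; (5,9):dx=-5,dy=-4->C; (6,7):dx=-11,dy=-14->C; (6,8):dx=-10,dy=-9->C
  (6,9):dx=-7,dy=-8->C; (7,8):dx=+1,dy=+5->C; (7,9):dx=+4,dy=+6->C; (8,9):dx=+3,dy=+1->C
Step 2: C = 35, D = 1, total pairs = 36.
Step 3: tau = (C - D)/(n(n-1)/2) = (35 - 1)/36 = 0.944444.
Step 4: Exact two-sided p-value (enumerate n! = 362880 permutations of y under H0): p = 0.000050.
Step 5: alpha = 0.05. reject H0.

tau_b = 0.9444 (C=35, D=1), p = 0.000050, reject H0.


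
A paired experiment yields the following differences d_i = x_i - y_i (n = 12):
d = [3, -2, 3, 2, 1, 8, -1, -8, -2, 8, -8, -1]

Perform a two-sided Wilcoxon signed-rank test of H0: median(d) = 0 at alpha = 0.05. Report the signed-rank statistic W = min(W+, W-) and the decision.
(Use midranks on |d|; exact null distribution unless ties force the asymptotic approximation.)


Step 1: Drop any zero differences (none here) and take |d_i|.
|d| = [3, 2, 3, 2, 1, 8, 1, 8, 2, 8, 8, 1]
Step 2: Midrank |d_i| (ties get averaged ranks).
ranks: |3|->7.5, |2|->5, |3|->7.5, |2|->5, |1|->2, |8|->10.5, |1|->2, |8|->10.5, |2|->5, |8|->10.5, |8|->10.5, |1|->2
Step 3: Attach original signs; sum ranks with positive sign and with negative sign.
W+ = 7.5 + 7.5 + 5 + 2 + 10.5 + 10.5 = 43
W- = 5 + 2 + 10.5 + 5 + 10.5 + 2 = 35
(Check: W+ + W- = 78 should equal n(n+1)/2 = 78.)
Step 4: Test statistic W = min(W+, W-) = 35.
Step 5: Ties in |d|, so use the tie-corrected normal approximation.
        E[W] = n(n+1)/4 = 12*13/4 = 39.
        Tie groups: |d|=1 (t=3), |d|=2 (t=3), |d|=3 (t=2), |d|=8 (t=4); sum(t^3 - t) = 114.
        Var[W] = n(n+1)(2n+1)/24 - sum(t^3-t)/48 = 3900/24 - 114/48 = 160.125.
        z = (W - E[W]) / sqrt(Var[W]) = (35 - 39) / 12.6541 = -0.3161.
        Two-sided p = 2*Phi(z) = 0.751923.
Step 6: alpha = 0.05. fail to reject H0.

W+ = 43, W- = 35, W = min = 35, p = 0.751923, fail to reject H0.


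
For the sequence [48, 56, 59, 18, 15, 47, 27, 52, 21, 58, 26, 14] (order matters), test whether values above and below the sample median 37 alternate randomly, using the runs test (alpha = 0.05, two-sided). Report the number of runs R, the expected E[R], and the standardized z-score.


Step 1: Compute median = 37; label A = above, B = below.
Labels in order: AAABBABABABB  (n_A = 6, n_B = 6)
Step 2: Count runs R = 8.
Step 3: Under H0 (random ordering), E[R] = 2*n_A*n_B/(n_A+n_B) + 1 = 2*6*6/12 + 1 = 7.0000.
        Var[R] = 2*n_A*n_B*(2*n_A*n_B - n_A - n_B) / ((n_A+n_B)^2 * (n_A+n_B-1)) = 4320/1584 = 2.7273.
        SD[R] = 1.6514.
Step 4: Continuity-corrected z = (R - 0.5 - E[R]) / SD[R] = (8 - 0.5 - 7.0000) / 1.6514 = 0.3028.
Step 5: Two-sided p-value via normal approximation = 2*(1 - Phi(|z|)) = 0.762069.
Step 6: alpha = 0.05. fail to reject H0.

R = 8, z = 0.3028, p = 0.762069, fail to reject H0.


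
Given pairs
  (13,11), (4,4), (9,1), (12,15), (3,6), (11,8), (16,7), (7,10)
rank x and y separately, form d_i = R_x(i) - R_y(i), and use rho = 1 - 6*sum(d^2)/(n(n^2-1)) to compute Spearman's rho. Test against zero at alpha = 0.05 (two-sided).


Step 1: Rank x and y separately (midranks; no ties here).
rank(x): 13->7, 4->2, 9->4, 12->6, 3->1, 11->5, 16->8, 7->3
rank(y): 11->7, 4->2, 1->1, 15->8, 6->3, 8->5, 7->4, 10->6
Step 2: d_i = R_x(i) - R_y(i); compute d_i^2.
  (7-7)^2=0, (2-2)^2=0, (4-1)^2=9, (6-8)^2=4, (1-3)^2=4, (5-5)^2=0, (8-4)^2=16, (3-6)^2=9
sum(d^2) = 42.
Step 3: rho = 1 - 6*42 / (8*(8^2 - 1)) = 1 - 252/504 = 0.500000.
Step 4: Under H0, t = rho * sqrt((n-2)/(1-rho^2)) = 1.4142 ~ t(6).
Step 5: Two-sided p-value from the t-distribution with 6 df = 0.207031.
Step 6: alpha = 0.05. fail to reject H0.

rho = 0.5000, p = 0.207031, fail to reject H0 at alpha = 0.05.


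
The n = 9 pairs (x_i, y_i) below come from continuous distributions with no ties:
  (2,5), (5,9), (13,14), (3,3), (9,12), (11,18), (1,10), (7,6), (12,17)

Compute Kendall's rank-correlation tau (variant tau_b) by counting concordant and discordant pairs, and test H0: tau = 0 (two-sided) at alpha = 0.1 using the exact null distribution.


Step 1: Enumerate the 36 unordered pairs (i,j) with i<j and classify each by sign(x_j-x_i) * sign(y_j-y_i).
  (1,2):dx=+3,dy=+4->C; (1,3):dx=+11,dy=+9->C; (1,4):dx=+1,dy=-2->D; (1,5):dx=+7,dy=+7->C
  (1,6):dx=+9,dy=+13->C; (1,7):dx=-1,dy=+5->D; (1,8):dx=+5,dy=+1->C; (1,9):dx=+10,dy=+12->C
  (2,3):dx=+8,dy=+5->C; (2,4):dx=-2,dy=-6->C; (2,5):dx=+4,dy=+3->C; (2,6):dx=+6,dy=+9->C
  (2,7):dx=-4,dy=+1->D; (2,8):dx=+2,dy=-3->D; (2,9):dx=+7,dy=+8->C; (3,4):dx=-10,dy=-11->C
  (3,5):dx=-4,dy=-2->C; (3,6):dx=-2,dy=+4->D; (3,7):dx=-12,dy=-4->C; (3,8):dx=-6,dy=-8->C
  (3,9):dx=-1,dy=+3->D; (4,5):dx=+6,dy=+9->C; (4,6):dx=+8,dy=+15->C; (4,7):dx=-2,dy=+7->D
  (4,8):dx=+4,dy=+3->C; (4,9):dx=+9,dy=+14->C; (5,6):dx=+2,dy=+6->C; (5,7):dx=-8,dy=-2->C
  (5,8):dx=-2,dy=-6->C; (5,9):dx=+3,dy=+5->C; (6,7):dx=-10,dy=-8->C; (6,8):dx=-4,dy=-12->C
  (6,9):dx=+1,dy=-1->D; (7,8):dx=+6,dy=-4->D; (7,9):dx=+11,dy=+7->C; (8,9):dx=+5,dy=+11->C
Step 2: C = 27, D = 9, total pairs = 36.
Step 3: tau = (C - D)/(n(n-1)/2) = (27 - 9)/36 = 0.500000.
Step 4: Exact two-sided p-value (enumerate n! = 362880 permutations of y under H0): p = 0.075176.
Step 5: alpha = 0.1. reject H0.

tau_b = 0.5000 (C=27, D=9), p = 0.075176, reject H0.


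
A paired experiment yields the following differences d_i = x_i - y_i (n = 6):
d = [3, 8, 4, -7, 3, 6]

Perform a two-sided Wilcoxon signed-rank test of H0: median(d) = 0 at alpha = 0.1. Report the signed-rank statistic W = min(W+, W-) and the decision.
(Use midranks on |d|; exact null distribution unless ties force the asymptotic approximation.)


Step 1: Drop any zero differences (none here) and take |d_i|.
|d| = [3, 8, 4, 7, 3, 6]
Step 2: Midrank |d_i| (ties get averaged ranks).
ranks: |3|->1.5, |8|->6, |4|->3, |7|->5, |3|->1.5, |6|->4
Step 3: Attach original signs; sum ranks with positive sign and with negative sign.
W+ = 1.5 + 6 + 3 + 1.5 + 4 = 16
W- = 5 = 5
(Check: W+ + W- = 21 should equal n(n+1)/2 = 21.)
Step 4: Test statistic W = min(W+, W-) = 5.
Step 5: Ties in |d|, so use the tie-corrected normal approximation.
        E[W] = n(n+1)/4 = 6*7/4 = 10.5.
        Tie groups: |d|=3 (t=2); sum(t^3 - t) = 6.
        Var[W] = n(n+1)(2n+1)/24 - sum(t^3-t)/48 = 546/24 - 6/48 = 22.625.
        z = (W - E[W]) / sqrt(Var[W]) = (5 - 10.5) / 4.7566 = -1.1563.
        Two-sided p = 2*Phi(z) = 0.247561.
Step 6: alpha = 0.1. fail to reject H0.

W+ = 16, W- = 5, W = min = 5, p = 0.247561, fail to reject H0.


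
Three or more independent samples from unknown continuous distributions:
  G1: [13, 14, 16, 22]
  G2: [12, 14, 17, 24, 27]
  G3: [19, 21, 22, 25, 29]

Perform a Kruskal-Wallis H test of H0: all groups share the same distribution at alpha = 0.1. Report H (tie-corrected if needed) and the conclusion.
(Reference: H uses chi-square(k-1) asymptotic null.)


Step 1: Combine all N = 14 observations and assign midranks.
sorted (value, group, rank): (12,G2,1), (13,G1,2), (14,G1,3.5), (14,G2,3.5), (16,G1,5), (17,G2,6), (19,G3,7), (21,G3,8), (22,G1,9.5), (22,G3,9.5), (24,G2,11), (25,G3,12), (27,G2,13), (29,G3,14)
Step 2: Sum ranks within each group.
R_1 = 20 (n_1 = 4)
R_2 = 34.5 (n_2 = 5)
R_3 = 50.5 (n_3 = 5)
Step 3: H = 12/(N(N+1)) * sum(R_i^2/n_i) - 3(N+1)
     = 12/(14*15) * (20^2/4 + 34.5^2/5 + 50.5^2/5) - 3*15
     = 0.057143 * 848.1 - 45
     = 3.462857.
Step 4: Ties present; correction factor C = 1 - 12/(14^3 - 14) = 0.995604. Corrected H = 3.462857 / 0.995604 = 3.478146.
Step 5: Under H0, H ~ chi^2(2); p-value = 0.175683.
Step 6: alpha = 0.1. fail to reject H0.

H = 3.4781, df = 2, p = 0.175683, fail to reject H0.


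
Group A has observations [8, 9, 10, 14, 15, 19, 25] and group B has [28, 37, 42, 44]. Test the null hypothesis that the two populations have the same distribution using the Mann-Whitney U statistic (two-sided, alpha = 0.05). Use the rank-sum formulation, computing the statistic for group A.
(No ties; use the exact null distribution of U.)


Step 1: Combine and sort all 11 observations; assign midranks.
sorted (value, group): (8,X), (9,X), (10,X), (14,X), (15,X), (19,X), (25,X), (28,Y), (37,Y), (42,Y), (44,Y)
ranks: 8->1, 9->2, 10->3, 14->4, 15->5, 19->6, 25->7, 28->8, 37->9, 42->10, 44->11
Step 2: Rank sum for X: R1 = 1 + 2 + 3 + 4 + 5 + 6 + 7 = 28.
Step 3: U_X = R1 - n1(n1+1)/2 = 28 - 7*8/2 = 28 - 28 = 0.
       U_Y = n1*n2 - U_X = 28 - 0 = 28.
Step 4: No ties, so the exact null distribution of U (based on enumerating the C(11,7) = 330 equally likely rank assignments) gives the two-sided p-value.
Step 5: p-value = 0.006061; compare to alpha = 0.05. reject H0.

U_X = 0, p = 0.006061, reject H0 at alpha = 0.05.


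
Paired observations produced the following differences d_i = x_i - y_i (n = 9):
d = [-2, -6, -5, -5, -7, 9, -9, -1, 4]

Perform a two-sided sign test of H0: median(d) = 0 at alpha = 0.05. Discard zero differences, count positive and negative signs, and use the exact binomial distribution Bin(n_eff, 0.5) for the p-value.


Step 1: Discard zero differences. Original n = 9; n_eff = number of nonzero differences = 9.
Nonzero differences (with sign): -2, -6, -5, -5, -7, +9, -9, -1, +4
Step 2: Count signs: positive = 2, negative = 7.
Step 3: Under H0: P(positive) = 0.5, so the number of positives S ~ Bin(9, 0.5).
Step 4: Two-sided exact p-value = sum of Bin(9,0.5) probabilities at or below the observed probability = 0.179688.
Step 5: alpha = 0.05. fail to reject H0.

n_eff = 9, pos = 2, neg = 7, p = 0.179688, fail to reject H0.


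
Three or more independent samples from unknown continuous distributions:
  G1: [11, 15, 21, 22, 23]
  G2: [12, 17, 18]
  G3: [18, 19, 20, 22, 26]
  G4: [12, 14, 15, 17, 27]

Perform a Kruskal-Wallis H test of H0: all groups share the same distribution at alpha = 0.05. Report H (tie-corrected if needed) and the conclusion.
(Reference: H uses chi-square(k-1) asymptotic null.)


Step 1: Combine all N = 18 observations and assign midranks.
sorted (value, group, rank): (11,G1,1), (12,G2,2.5), (12,G4,2.5), (14,G4,4), (15,G1,5.5), (15,G4,5.5), (17,G2,7.5), (17,G4,7.5), (18,G2,9.5), (18,G3,9.5), (19,G3,11), (20,G3,12), (21,G1,13), (22,G1,14.5), (22,G3,14.5), (23,G1,16), (26,G3,17), (27,G4,18)
Step 2: Sum ranks within each group.
R_1 = 50 (n_1 = 5)
R_2 = 19.5 (n_2 = 3)
R_3 = 64 (n_3 = 5)
R_4 = 37.5 (n_4 = 5)
Step 3: H = 12/(N(N+1)) * sum(R_i^2/n_i) - 3(N+1)
     = 12/(18*19) * (50^2/5 + 19.5^2/3 + 64^2/5 + 37.5^2/5) - 3*19
     = 0.035088 * 1727.2 - 57
     = 3.603509.
Step 4: Ties present; correction factor C = 1 - 30/(18^3 - 18) = 0.994840. Corrected H = 3.603509 / 0.994840 = 3.622199.
Step 5: Under H0, H ~ chi^2(3); p-value = 0.305256.
Step 6: alpha = 0.05. fail to reject H0.

H = 3.6222, df = 3, p = 0.305256, fail to reject H0.


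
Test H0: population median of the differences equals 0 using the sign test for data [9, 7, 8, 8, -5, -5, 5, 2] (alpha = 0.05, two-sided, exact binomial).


Step 1: Discard zero differences. Original n = 8; n_eff = number of nonzero differences = 8.
Nonzero differences (with sign): +9, +7, +8, +8, -5, -5, +5, +2
Step 2: Count signs: positive = 6, negative = 2.
Step 3: Under H0: P(positive) = 0.5, so the number of positives S ~ Bin(8, 0.5).
Step 4: Two-sided exact p-value = sum of Bin(8,0.5) probabilities at or below the observed probability = 0.289062.
Step 5: alpha = 0.05. fail to reject H0.

n_eff = 8, pos = 6, neg = 2, p = 0.289062, fail to reject H0.


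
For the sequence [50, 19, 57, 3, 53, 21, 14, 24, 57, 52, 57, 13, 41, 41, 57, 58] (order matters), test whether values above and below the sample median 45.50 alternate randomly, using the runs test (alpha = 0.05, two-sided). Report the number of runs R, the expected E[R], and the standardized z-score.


Step 1: Compute median = 45.50; label A = above, B = below.
Labels in order: ABABABBBAAABBBAA  (n_A = 8, n_B = 8)
Step 2: Count runs R = 9.
Step 3: Under H0 (random ordering), E[R] = 2*n_A*n_B/(n_A+n_B) + 1 = 2*8*8/16 + 1 = 9.0000.
        Var[R] = 2*n_A*n_B*(2*n_A*n_B - n_A - n_B) / ((n_A+n_B)^2 * (n_A+n_B-1)) = 14336/3840 = 3.7333.
        SD[R] = 1.9322.
Step 4: R = E[R], so z = 0 with no continuity correction.
Step 5: Two-sided p-value via normal approximation = 2*(1 - Phi(|z|)) = 1.000000.
Step 6: alpha = 0.05. fail to reject H0.

R = 9, z = 0.0000, p = 1.000000, fail to reject H0.


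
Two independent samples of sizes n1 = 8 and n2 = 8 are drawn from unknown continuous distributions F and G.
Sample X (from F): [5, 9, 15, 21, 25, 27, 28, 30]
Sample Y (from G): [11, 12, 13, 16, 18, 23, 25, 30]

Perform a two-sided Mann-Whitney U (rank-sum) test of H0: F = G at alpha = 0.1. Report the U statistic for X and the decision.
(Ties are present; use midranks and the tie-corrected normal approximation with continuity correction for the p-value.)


Step 1: Combine and sort all 16 observations; assign midranks.
sorted (value, group): (5,X), (9,X), (11,Y), (12,Y), (13,Y), (15,X), (16,Y), (18,Y), (21,X), (23,Y), (25,X), (25,Y), (27,X), (28,X), (30,X), (30,Y)
ranks: 5->1, 9->2, 11->3, 12->4, 13->5, 15->6, 16->7, 18->8, 21->9, 23->10, 25->11.5, 25->11.5, 27->13, 28->14, 30->15.5, 30->15.5
Step 2: Rank sum for X: R1 = 1 + 2 + 6 + 9 + 11.5 + 13 + 14 + 15.5 = 72.
Step 3: U_X = R1 - n1(n1+1)/2 = 72 - 8*9/2 = 72 - 36 = 36.
       U_Y = n1*n2 - U_X = 64 - 36 = 28.
Step 4: Ties are present, so use the tie-corrected normal approximation (with continuity correction) for the p-value.
Step 5: p-value = 0.712787; compare to alpha = 0.1. fail to reject H0.

U_X = 36, p = 0.712787, fail to reject H0 at alpha = 0.1.


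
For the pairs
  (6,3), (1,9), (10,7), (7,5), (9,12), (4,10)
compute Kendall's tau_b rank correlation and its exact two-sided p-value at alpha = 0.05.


Step 1: Enumerate the 15 unordered pairs (i,j) with i<j and classify each by sign(x_j-x_i) * sign(y_j-y_i).
  (1,2):dx=-5,dy=+6->D; (1,3):dx=+4,dy=+4->C; (1,4):dx=+1,dy=+2->C; (1,5):dx=+3,dy=+9->C
  (1,6):dx=-2,dy=+7->D; (2,3):dx=+9,dy=-2->D; (2,4):dx=+6,dy=-4->D; (2,5):dx=+8,dy=+3->C
  (2,6):dx=+3,dy=+1->C; (3,4):dx=-3,dy=-2->C; (3,5):dx=-1,dy=+5->D; (3,6):dx=-6,dy=+3->D
  (4,5):dx=+2,dy=+7->C; (4,6):dx=-3,dy=+5->D; (5,6):dx=-5,dy=-2->C
Step 2: C = 8, D = 7, total pairs = 15.
Step 3: tau = (C - D)/(n(n-1)/2) = (8 - 7)/15 = 0.066667.
Step 4: Exact two-sided p-value (enumerate n! = 720 permutations of y under H0): p = 1.000000.
Step 5: alpha = 0.05. fail to reject H0.

tau_b = 0.0667 (C=8, D=7), p = 1.000000, fail to reject H0.


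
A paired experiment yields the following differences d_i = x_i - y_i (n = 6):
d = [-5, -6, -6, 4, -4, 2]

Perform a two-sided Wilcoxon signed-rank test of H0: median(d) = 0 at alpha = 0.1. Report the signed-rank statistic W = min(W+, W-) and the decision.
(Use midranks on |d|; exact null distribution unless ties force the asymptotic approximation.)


Step 1: Drop any zero differences (none here) and take |d_i|.
|d| = [5, 6, 6, 4, 4, 2]
Step 2: Midrank |d_i| (ties get averaged ranks).
ranks: |5|->4, |6|->5.5, |6|->5.5, |4|->2.5, |4|->2.5, |2|->1
Step 3: Attach original signs; sum ranks with positive sign and with negative sign.
W+ = 2.5 + 1 = 3.5
W- = 4 + 5.5 + 5.5 + 2.5 = 17.5
(Check: W+ + W- = 21 should equal n(n+1)/2 = 21.)
Step 4: Test statistic W = min(W+, W-) = 3.5.
Step 5: Ties in |d|, so use the tie-corrected normal approximation.
        E[W] = n(n+1)/4 = 6*7/4 = 10.5.
        Tie groups: |d|=4 (t=2), |d|=6 (t=2); sum(t^3 - t) = 12.
        Var[W] = n(n+1)(2n+1)/24 - sum(t^3-t)/48 = 546/24 - 12/48 = 22.5.
        z = (W - E[W]) / sqrt(Var[W]) = (3.5 - 10.5) / 4.7434 = -1.4757.
        Two-sided p = 2*Phi(z) = 0.140017.
Step 6: alpha = 0.1. fail to reject H0.

W+ = 3.5, W- = 17.5, W = min = 3.5, p = 0.140017, fail to reject H0.


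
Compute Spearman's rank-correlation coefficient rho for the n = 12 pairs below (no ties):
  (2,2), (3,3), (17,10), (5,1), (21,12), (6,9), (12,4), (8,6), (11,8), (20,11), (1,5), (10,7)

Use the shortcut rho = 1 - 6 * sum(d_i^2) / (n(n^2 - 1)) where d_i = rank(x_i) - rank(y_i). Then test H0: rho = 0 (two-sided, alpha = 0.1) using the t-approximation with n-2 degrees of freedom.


Step 1: Rank x and y separately (midranks; no ties here).
rank(x): 2->2, 3->3, 17->10, 5->4, 21->12, 6->5, 12->9, 8->6, 11->8, 20->11, 1->1, 10->7
rank(y): 2->2, 3->3, 10->10, 1->1, 12->12, 9->9, 4->4, 6->6, 8->8, 11->11, 5->5, 7->7
Step 2: d_i = R_x(i) - R_y(i); compute d_i^2.
  (2-2)^2=0, (3-3)^2=0, (10-10)^2=0, (4-1)^2=9, (12-12)^2=0, (5-9)^2=16, (9-4)^2=25, (6-6)^2=0, (8-8)^2=0, (11-11)^2=0, (1-5)^2=16, (7-7)^2=0
sum(d^2) = 66.
Step 3: rho = 1 - 6*66 / (12*(12^2 - 1)) = 1 - 396/1716 = 0.769231.
Step 4: Under H0, t = rho * sqrt((n-2)/(1-rho^2)) = 3.8069 ~ t(10).
Step 5: Two-sided p-value from the t-distribution with 10 df = 0.003446.
Step 6: alpha = 0.1. reject H0.

rho = 0.7692, p = 0.003446, reject H0 at alpha = 0.1.


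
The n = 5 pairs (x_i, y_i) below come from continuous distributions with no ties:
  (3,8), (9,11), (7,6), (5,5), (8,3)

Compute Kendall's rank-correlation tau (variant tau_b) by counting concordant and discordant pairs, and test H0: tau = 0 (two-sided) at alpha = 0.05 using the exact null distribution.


Step 1: Enumerate the 10 unordered pairs (i,j) with i<j and classify each by sign(x_j-x_i) * sign(y_j-y_i).
  (1,2):dx=+6,dy=+3->C; (1,3):dx=+4,dy=-2->D; (1,4):dx=+2,dy=-3->D; (1,5):dx=+5,dy=-5->D
  (2,3):dx=-2,dy=-5->C; (2,4):dx=-4,dy=-6->C; (2,5):dx=-1,dy=-8->C; (3,4):dx=-2,dy=-1->C
  (3,5):dx=+1,dy=-3->D; (4,5):dx=+3,dy=-2->D
Step 2: C = 5, D = 5, total pairs = 10.
Step 3: tau = (C - D)/(n(n-1)/2) = (5 - 5)/10 = 0.000000.
Step 4: Exact two-sided p-value (enumerate n! = 120 permutations of y under H0): p = 1.000000.
Step 5: alpha = 0.05. fail to reject H0.

tau_b = 0.0000 (C=5, D=5), p = 1.000000, fail to reject H0.


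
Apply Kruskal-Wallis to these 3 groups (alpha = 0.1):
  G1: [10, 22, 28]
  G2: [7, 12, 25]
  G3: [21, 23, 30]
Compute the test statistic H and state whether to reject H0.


Step 1: Combine all N = 9 observations and assign midranks.
sorted (value, group, rank): (7,G2,1), (10,G1,2), (12,G2,3), (21,G3,4), (22,G1,5), (23,G3,6), (25,G2,7), (28,G1,8), (30,G3,9)
Step 2: Sum ranks within each group.
R_1 = 15 (n_1 = 3)
R_2 = 11 (n_2 = 3)
R_3 = 19 (n_3 = 3)
Step 3: H = 12/(N(N+1)) * sum(R_i^2/n_i) - 3(N+1)
     = 12/(9*10) * (15^2/3 + 11^2/3 + 19^2/3) - 3*10
     = 0.133333 * 235.667 - 30
     = 1.422222.
Step 4: No ties, so H is used without correction.
Step 5: Under H0, H ~ chi^2(2); p-value = 0.491098.
Step 6: alpha = 0.1. fail to reject H0.

H = 1.4222, df = 2, p = 0.491098, fail to reject H0.


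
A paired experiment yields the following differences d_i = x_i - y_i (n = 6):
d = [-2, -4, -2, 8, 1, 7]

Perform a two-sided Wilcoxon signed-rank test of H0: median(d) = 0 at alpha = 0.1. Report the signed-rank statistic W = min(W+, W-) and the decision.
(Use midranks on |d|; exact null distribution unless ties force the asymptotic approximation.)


Step 1: Drop any zero differences (none here) and take |d_i|.
|d| = [2, 4, 2, 8, 1, 7]
Step 2: Midrank |d_i| (ties get averaged ranks).
ranks: |2|->2.5, |4|->4, |2|->2.5, |8|->6, |1|->1, |7|->5
Step 3: Attach original signs; sum ranks with positive sign and with negative sign.
W+ = 6 + 1 + 5 = 12
W- = 2.5 + 4 + 2.5 = 9
(Check: W+ + W- = 21 should equal n(n+1)/2 = 21.)
Step 4: Test statistic W = min(W+, W-) = 9.
Step 5: Ties in |d|, so use the tie-corrected normal approximation.
        E[W] = n(n+1)/4 = 6*7/4 = 10.5.
        Tie groups: |d|=2 (t=2); sum(t^3 - t) = 6.
        Var[W] = n(n+1)(2n+1)/24 - sum(t^3-t)/48 = 546/24 - 6/48 = 22.625.
        z = (W - E[W]) / sqrt(Var[W]) = (9 - 10.5) / 4.7566 = -0.3154.
        Two-sided p = 2*Phi(z) = 0.752494.
Step 6: alpha = 0.1. fail to reject H0.

W+ = 12, W- = 9, W = min = 9, p = 0.752494, fail to reject H0.


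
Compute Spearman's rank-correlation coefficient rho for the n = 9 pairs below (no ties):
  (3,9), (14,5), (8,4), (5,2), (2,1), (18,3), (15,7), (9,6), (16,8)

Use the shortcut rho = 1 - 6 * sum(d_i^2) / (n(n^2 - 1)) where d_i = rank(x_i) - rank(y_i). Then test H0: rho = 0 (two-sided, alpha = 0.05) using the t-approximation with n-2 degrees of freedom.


Step 1: Rank x and y separately (midranks; no ties here).
rank(x): 3->2, 14->6, 8->4, 5->3, 2->1, 18->9, 15->7, 9->5, 16->8
rank(y): 9->9, 5->5, 4->4, 2->2, 1->1, 3->3, 7->7, 6->6, 8->8
Step 2: d_i = R_x(i) - R_y(i); compute d_i^2.
  (2-9)^2=49, (6-5)^2=1, (4-4)^2=0, (3-2)^2=1, (1-1)^2=0, (9-3)^2=36, (7-7)^2=0, (5-6)^2=1, (8-8)^2=0
sum(d^2) = 88.
Step 3: rho = 1 - 6*88 / (9*(9^2 - 1)) = 1 - 528/720 = 0.266667.
Step 4: Under H0, t = rho * sqrt((n-2)/(1-rho^2)) = 0.7320 ~ t(7).
Step 5: Two-sided p-value from the t-distribution with 7 df = 0.487922.
Step 6: alpha = 0.05. fail to reject H0.

rho = 0.2667, p = 0.487922, fail to reject H0 at alpha = 0.05.


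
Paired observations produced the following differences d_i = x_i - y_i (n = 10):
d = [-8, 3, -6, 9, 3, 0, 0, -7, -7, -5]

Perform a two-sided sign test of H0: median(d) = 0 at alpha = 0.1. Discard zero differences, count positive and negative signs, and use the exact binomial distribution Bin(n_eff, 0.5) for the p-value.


Step 1: Discard zero differences. Original n = 10; n_eff = number of nonzero differences = 8.
Nonzero differences (with sign): -8, +3, -6, +9, +3, -7, -7, -5
Step 2: Count signs: positive = 3, negative = 5.
Step 3: Under H0: P(positive) = 0.5, so the number of positives S ~ Bin(8, 0.5).
Step 4: Two-sided exact p-value = sum of Bin(8,0.5) probabilities at or below the observed probability = 0.726562.
Step 5: alpha = 0.1. fail to reject H0.

n_eff = 8, pos = 3, neg = 5, p = 0.726562, fail to reject H0.


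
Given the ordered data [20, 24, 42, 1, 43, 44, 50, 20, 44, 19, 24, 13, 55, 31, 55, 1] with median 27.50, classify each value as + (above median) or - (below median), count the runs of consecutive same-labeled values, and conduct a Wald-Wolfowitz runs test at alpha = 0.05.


Step 1: Compute median = 27.50; label A = above, B = below.
Labels in order: BBABAAABABBBAAAB  (n_A = 8, n_B = 8)
Step 2: Count runs R = 9.
Step 3: Under H0 (random ordering), E[R] = 2*n_A*n_B/(n_A+n_B) + 1 = 2*8*8/16 + 1 = 9.0000.
        Var[R] = 2*n_A*n_B*(2*n_A*n_B - n_A - n_B) / ((n_A+n_B)^2 * (n_A+n_B-1)) = 14336/3840 = 3.7333.
        SD[R] = 1.9322.
Step 4: R = E[R], so z = 0 with no continuity correction.
Step 5: Two-sided p-value via normal approximation = 2*(1 - Phi(|z|)) = 1.000000.
Step 6: alpha = 0.05. fail to reject H0.

R = 9, z = 0.0000, p = 1.000000, fail to reject H0.


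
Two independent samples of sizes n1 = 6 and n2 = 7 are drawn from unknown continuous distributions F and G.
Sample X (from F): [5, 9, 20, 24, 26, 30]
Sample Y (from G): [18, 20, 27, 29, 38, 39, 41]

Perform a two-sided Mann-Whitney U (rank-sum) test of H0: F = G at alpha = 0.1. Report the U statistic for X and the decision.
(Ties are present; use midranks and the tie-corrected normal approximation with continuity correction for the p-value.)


Step 1: Combine and sort all 13 observations; assign midranks.
sorted (value, group): (5,X), (9,X), (18,Y), (20,X), (20,Y), (24,X), (26,X), (27,Y), (29,Y), (30,X), (38,Y), (39,Y), (41,Y)
ranks: 5->1, 9->2, 18->3, 20->4.5, 20->4.5, 24->6, 26->7, 27->8, 29->9, 30->10, 38->11, 39->12, 41->13
Step 2: Rank sum for X: R1 = 1 + 2 + 4.5 + 6 + 7 + 10 = 30.5.
Step 3: U_X = R1 - n1(n1+1)/2 = 30.5 - 6*7/2 = 30.5 - 21 = 9.5.
       U_Y = n1*n2 - U_X = 42 - 9.5 = 32.5.
Step 4: Ties are present, so use the tie-corrected normal approximation (with continuity correction) for the p-value.
Step 5: p-value = 0.115582; compare to alpha = 0.1. fail to reject H0.

U_X = 9.5, p = 0.115582, fail to reject H0 at alpha = 0.1.


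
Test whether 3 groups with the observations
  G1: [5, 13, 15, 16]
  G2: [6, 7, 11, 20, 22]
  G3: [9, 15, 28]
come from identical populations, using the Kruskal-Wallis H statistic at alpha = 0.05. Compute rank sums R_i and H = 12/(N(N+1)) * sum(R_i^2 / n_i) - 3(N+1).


Step 1: Combine all N = 12 observations and assign midranks.
sorted (value, group, rank): (5,G1,1), (6,G2,2), (7,G2,3), (9,G3,4), (11,G2,5), (13,G1,6), (15,G1,7.5), (15,G3,7.5), (16,G1,9), (20,G2,10), (22,G2,11), (28,G3,12)
Step 2: Sum ranks within each group.
R_1 = 23.5 (n_1 = 4)
R_2 = 31 (n_2 = 5)
R_3 = 23.5 (n_3 = 3)
Step 3: H = 12/(N(N+1)) * sum(R_i^2/n_i) - 3(N+1)
     = 12/(12*13) * (23.5^2/4 + 31^2/5 + 23.5^2/3) - 3*13
     = 0.076923 * 514.346 - 39
     = 0.565064.
Step 4: Ties present; correction factor C = 1 - 6/(12^3 - 12) = 0.996503. Corrected H = 0.565064 / 0.996503 = 0.567047.
Step 5: Under H0, H ~ chi^2(2); p-value = 0.753126.
Step 6: alpha = 0.05. fail to reject H0.

H = 0.5670, df = 2, p = 0.753126, fail to reject H0.


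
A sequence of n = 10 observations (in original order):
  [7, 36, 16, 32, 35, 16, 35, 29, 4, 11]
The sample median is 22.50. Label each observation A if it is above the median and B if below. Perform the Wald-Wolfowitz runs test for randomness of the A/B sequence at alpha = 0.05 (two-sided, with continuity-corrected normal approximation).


Step 1: Compute median = 22.50; label A = above, B = below.
Labels in order: BABAABAABB  (n_A = 5, n_B = 5)
Step 2: Count runs R = 7.
Step 3: Under H0 (random ordering), E[R] = 2*n_A*n_B/(n_A+n_B) + 1 = 2*5*5/10 + 1 = 6.0000.
        Var[R] = 2*n_A*n_B*(2*n_A*n_B - n_A - n_B) / ((n_A+n_B)^2 * (n_A+n_B-1)) = 2000/900 = 2.2222.
        SD[R] = 1.4907.
Step 4: Continuity-corrected z = (R - 0.5 - E[R]) / SD[R] = (7 - 0.5 - 6.0000) / 1.4907 = 0.3354.
Step 5: Two-sided p-value via normal approximation = 2*(1 - Phi(|z|)) = 0.737316.
Step 6: alpha = 0.05. fail to reject H0.

R = 7, z = 0.3354, p = 0.737316, fail to reject H0.


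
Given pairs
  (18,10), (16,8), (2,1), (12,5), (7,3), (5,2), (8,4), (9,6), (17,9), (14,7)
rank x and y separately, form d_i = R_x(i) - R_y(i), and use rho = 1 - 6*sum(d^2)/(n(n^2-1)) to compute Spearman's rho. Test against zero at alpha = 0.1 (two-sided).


Step 1: Rank x and y separately (midranks; no ties here).
rank(x): 18->10, 16->8, 2->1, 12->6, 7->3, 5->2, 8->4, 9->5, 17->9, 14->7
rank(y): 10->10, 8->8, 1->1, 5->5, 3->3, 2->2, 4->4, 6->6, 9->9, 7->7
Step 2: d_i = R_x(i) - R_y(i); compute d_i^2.
  (10-10)^2=0, (8-8)^2=0, (1-1)^2=0, (6-5)^2=1, (3-3)^2=0, (2-2)^2=0, (4-4)^2=0, (5-6)^2=1, (9-9)^2=0, (7-7)^2=0
sum(d^2) = 2.
Step 3: rho = 1 - 6*2 / (10*(10^2 - 1)) = 1 - 12/990 = 0.987879.
Step 4: Under H0, t = rho * sqrt((n-2)/(1-rho^2)) = 18.0003 ~ t(8).
Step 5: Two-sided p-value from the t-distribution with 8 df = 0.000000.
Step 6: alpha = 0.1. reject H0.

rho = 0.9879, p = 0.000000, reject H0 at alpha = 0.1.


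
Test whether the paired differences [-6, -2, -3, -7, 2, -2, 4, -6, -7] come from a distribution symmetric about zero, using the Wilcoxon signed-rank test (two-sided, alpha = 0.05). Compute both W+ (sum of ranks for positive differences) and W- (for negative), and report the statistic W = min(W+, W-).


Step 1: Drop any zero differences (none here) and take |d_i|.
|d| = [6, 2, 3, 7, 2, 2, 4, 6, 7]
Step 2: Midrank |d_i| (ties get averaged ranks).
ranks: |6|->6.5, |2|->2, |3|->4, |7|->8.5, |2|->2, |2|->2, |4|->5, |6|->6.5, |7|->8.5
Step 3: Attach original signs; sum ranks with positive sign and with negative sign.
W+ = 2 + 5 = 7
W- = 6.5 + 2 + 4 + 8.5 + 2 + 6.5 + 8.5 = 38
(Check: W+ + W- = 45 should equal n(n+1)/2 = 45.)
Step 4: Test statistic W = min(W+, W-) = 7.
Step 5: Ties in |d|, so use the tie-corrected normal approximation.
        E[W] = n(n+1)/4 = 9*10/4 = 22.5.
        Tie groups: |d|=2 (t=3), |d|=6 (t=2), |d|=7 (t=2); sum(t^3 - t) = 36.
        Var[W] = n(n+1)(2n+1)/24 - sum(t^3-t)/48 = 1710/24 - 36/48 = 70.5.
        z = (W - E[W]) / sqrt(Var[W]) = (7 - 22.5) / 8.3964 = -1.8460.
        Two-sided p = 2*Phi(z) = 0.064889.
Step 6: alpha = 0.05. fail to reject H0.

W+ = 7, W- = 38, W = min = 7, p = 0.064889, fail to reject H0.


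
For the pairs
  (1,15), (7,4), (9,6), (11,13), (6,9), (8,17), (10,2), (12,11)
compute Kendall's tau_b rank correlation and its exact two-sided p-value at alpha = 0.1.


Step 1: Enumerate the 28 unordered pairs (i,j) with i<j and classify each by sign(x_j-x_i) * sign(y_j-y_i).
  (1,2):dx=+6,dy=-11->D; (1,3):dx=+8,dy=-9->D; (1,4):dx=+10,dy=-2->D; (1,5):dx=+5,dy=-6->D
  (1,6):dx=+7,dy=+2->C; (1,7):dx=+9,dy=-13->D; (1,8):dx=+11,dy=-4->D; (2,3):dx=+2,dy=+2->C
  (2,4):dx=+4,dy=+9->C; (2,5):dx=-1,dy=+5->D; (2,6):dx=+1,dy=+13->C; (2,7):dx=+3,dy=-2->D
  (2,8):dx=+5,dy=+7->C; (3,4):dx=+2,dy=+7->C; (3,5):dx=-3,dy=+3->D; (3,6):dx=-1,dy=+11->D
  (3,7):dx=+1,dy=-4->D; (3,8):dx=+3,dy=+5->C; (4,5):dx=-5,dy=-4->C; (4,6):dx=-3,dy=+4->D
  (4,7):dx=-1,dy=-11->C; (4,8):dx=+1,dy=-2->D; (5,6):dx=+2,dy=+8->C; (5,7):dx=+4,dy=-7->D
  (5,8):dx=+6,dy=+2->C; (6,7):dx=+2,dy=-15->D; (6,8):dx=+4,dy=-6->D; (7,8):dx=+2,dy=+9->C
Step 2: C = 12, D = 16, total pairs = 28.
Step 3: tau = (C - D)/(n(n-1)/2) = (12 - 16)/28 = -0.142857.
Step 4: Exact two-sided p-value (enumerate n! = 40320 permutations of y under H0): p = 0.719544.
Step 5: alpha = 0.1. fail to reject H0.

tau_b = -0.1429 (C=12, D=16), p = 0.719544, fail to reject H0.


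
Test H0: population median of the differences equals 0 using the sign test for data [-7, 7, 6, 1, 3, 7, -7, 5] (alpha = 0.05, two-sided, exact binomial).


Step 1: Discard zero differences. Original n = 8; n_eff = number of nonzero differences = 8.
Nonzero differences (with sign): -7, +7, +6, +1, +3, +7, -7, +5
Step 2: Count signs: positive = 6, negative = 2.
Step 3: Under H0: P(positive) = 0.5, so the number of positives S ~ Bin(8, 0.5).
Step 4: Two-sided exact p-value = sum of Bin(8,0.5) probabilities at or below the observed probability = 0.289062.
Step 5: alpha = 0.05. fail to reject H0.

n_eff = 8, pos = 6, neg = 2, p = 0.289062, fail to reject H0.


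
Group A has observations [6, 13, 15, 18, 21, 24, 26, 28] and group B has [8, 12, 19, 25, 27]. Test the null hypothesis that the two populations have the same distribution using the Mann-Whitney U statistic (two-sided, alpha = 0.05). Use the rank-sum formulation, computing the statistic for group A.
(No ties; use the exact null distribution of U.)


Step 1: Combine and sort all 13 observations; assign midranks.
sorted (value, group): (6,X), (8,Y), (12,Y), (13,X), (15,X), (18,X), (19,Y), (21,X), (24,X), (25,Y), (26,X), (27,Y), (28,X)
ranks: 6->1, 8->2, 12->3, 13->4, 15->5, 18->6, 19->7, 21->8, 24->9, 25->10, 26->11, 27->12, 28->13
Step 2: Rank sum for X: R1 = 1 + 4 + 5 + 6 + 8 + 9 + 11 + 13 = 57.
Step 3: U_X = R1 - n1(n1+1)/2 = 57 - 8*9/2 = 57 - 36 = 21.
       U_Y = n1*n2 - U_X = 40 - 21 = 19.
Step 4: No ties, so the exact null distribution of U (based on enumerating the C(13,8) = 1287 equally likely rank assignments) gives the two-sided p-value.
Step 5: p-value = 0.943279; compare to alpha = 0.05. fail to reject H0.

U_X = 21, p = 0.943279, fail to reject H0 at alpha = 0.05.


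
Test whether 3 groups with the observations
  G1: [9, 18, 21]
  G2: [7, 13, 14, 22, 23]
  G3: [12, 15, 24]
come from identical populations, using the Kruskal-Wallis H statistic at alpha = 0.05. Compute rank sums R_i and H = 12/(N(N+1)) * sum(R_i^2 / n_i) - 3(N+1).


Step 1: Combine all N = 11 observations and assign midranks.
sorted (value, group, rank): (7,G2,1), (9,G1,2), (12,G3,3), (13,G2,4), (14,G2,5), (15,G3,6), (18,G1,7), (21,G1,8), (22,G2,9), (23,G2,10), (24,G3,11)
Step 2: Sum ranks within each group.
R_1 = 17 (n_1 = 3)
R_2 = 29 (n_2 = 5)
R_3 = 20 (n_3 = 3)
Step 3: H = 12/(N(N+1)) * sum(R_i^2/n_i) - 3(N+1)
     = 12/(11*12) * (17^2/3 + 29^2/5 + 20^2/3) - 3*12
     = 0.090909 * 397.867 - 36
     = 0.169697.
Step 4: No ties, so H is used without correction.
Step 5: Under H0, H ~ chi^2(2); p-value = 0.918651.
Step 6: alpha = 0.05. fail to reject H0.

H = 0.1697, df = 2, p = 0.918651, fail to reject H0.


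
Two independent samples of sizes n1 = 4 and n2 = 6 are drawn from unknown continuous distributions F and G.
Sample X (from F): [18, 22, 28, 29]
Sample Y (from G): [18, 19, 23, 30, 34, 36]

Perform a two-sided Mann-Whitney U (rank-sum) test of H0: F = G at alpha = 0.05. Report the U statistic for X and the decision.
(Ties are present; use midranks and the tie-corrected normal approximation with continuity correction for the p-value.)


Step 1: Combine and sort all 10 observations; assign midranks.
sorted (value, group): (18,X), (18,Y), (19,Y), (22,X), (23,Y), (28,X), (29,X), (30,Y), (34,Y), (36,Y)
ranks: 18->1.5, 18->1.5, 19->3, 22->4, 23->5, 28->6, 29->7, 30->8, 34->9, 36->10
Step 2: Rank sum for X: R1 = 1.5 + 4 + 6 + 7 = 18.5.
Step 3: U_X = R1 - n1(n1+1)/2 = 18.5 - 4*5/2 = 18.5 - 10 = 8.5.
       U_Y = n1*n2 - U_X = 24 - 8.5 = 15.5.
Step 4: Ties are present, so use the tie-corrected normal approximation (with continuity correction) for the p-value.
Step 5: p-value = 0.521166; compare to alpha = 0.05. fail to reject H0.

U_X = 8.5, p = 0.521166, fail to reject H0 at alpha = 0.05.


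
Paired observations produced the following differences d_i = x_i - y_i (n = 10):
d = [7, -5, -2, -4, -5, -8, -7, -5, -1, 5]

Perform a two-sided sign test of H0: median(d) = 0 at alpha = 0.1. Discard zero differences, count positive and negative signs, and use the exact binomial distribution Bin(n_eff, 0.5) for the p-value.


Step 1: Discard zero differences. Original n = 10; n_eff = number of nonzero differences = 10.
Nonzero differences (with sign): +7, -5, -2, -4, -5, -8, -7, -5, -1, +5
Step 2: Count signs: positive = 2, negative = 8.
Step 3: Under H0: P(positive) = 0.5, so the number of positives S ~ Bin(10, 0.5).
Step 4: Two-sided exact p-value = sum of Bin(10,0.5) probabilities at or below the observed probability = 0.109375.
Step 5: alpha = 0.1. fail to reject H0.

n_eff = 10, pos = 2, neg = 8, p = 0.109375, fail to reject H0.


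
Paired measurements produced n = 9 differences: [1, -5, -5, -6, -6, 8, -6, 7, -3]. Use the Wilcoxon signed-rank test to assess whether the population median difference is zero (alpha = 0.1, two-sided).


Step 1: Drop any zero differences (none here) and take |d_i|.
|d| = [1, 5, 5, 6, 6, 8, 6, 7, 3]
Step 2: Midrank |d_i| (ties get averaged ranks).
ranks: |1|->1, |5|->3.5, |5|->3.5, |6|->6, |6|->6, |8|->9, |6|->6, |7|->8, |3|->2
Step 3: Attach original signs; sum ranks with positive sign and with negative sign.
W+ = 1 + 9 + 8 = 18
W- = 3.5 + 3.5 + 6 + 6 + 6 + 2 = 27
(Check: W+ + W- = 45 should equal n(n+1)/2 = 45.)
Step 4: Test statistic W = min(W+, W-) = 18.
Step 5: Ties in |d|, so use the tie-corrected normal approximation.
        E[W] = n(n+1)/4 = 9*10/4 = 22.5.
        Tie groups: |d|=5 (t=2), |d|=6 (t=3); sum(t^3 - t) = 30.
        Var[W] = n(n+1)(2n+1)/24 - sum(t^3-t)/48 = 1710/24 - 30/48 = 70.625.
        z = (W - E[W]) / sqrt(Var[W]) = (18 - 22.5) / 8.4039 = -0.5355.
        Two-sided p = 2*Phi(z) = 0.592326.
Step 6: alpha = 0.1. fail to reject H0.

W+ = 18, W- = 27, W = min = 18, p = 0.592326, fail to reject H0.


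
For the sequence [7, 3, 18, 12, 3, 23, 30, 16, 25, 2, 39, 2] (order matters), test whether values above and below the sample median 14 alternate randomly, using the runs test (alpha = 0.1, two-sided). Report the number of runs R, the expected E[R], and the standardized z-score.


Step 1: Compute median = 14; label A = above, B = below.
Labels in order: BBABBAAAABAB  (n_A = 6, n_B = 6)
Step 2: Count runs R = 7.
Step 3: Under H0 (random ordering), E[R] = 2*n_A*n_B/(n_A+n_B) + 1 = 2*6*6/12 + 1 = 7.0000.
        Var[R] = 2*n_A*n_B*(2*n_A*n_B - n_A - n_B) / ((n_A+n_B)^2 * (n_A+n_B-1)) = 4320/1584 = 2.7273.
        SD[R] = 1.6514.
Step 4: R = E[R], so z = 0 with no continuity correction.
Step 5: Two-sided p-value via normal approximation = 2*(1 - Phi(|z|)) = 1.000000.
Step 6: alpha = 0.1. fail to reject H0.

R = 7, z = 0.0000, p = 1.000000, fail to reject H0.


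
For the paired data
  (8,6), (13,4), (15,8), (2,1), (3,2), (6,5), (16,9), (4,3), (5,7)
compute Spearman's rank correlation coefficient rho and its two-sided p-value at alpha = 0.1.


Step 1: Rank x and y separately (midranks; no ties here).
rank(x): 8->6, 13->7, 15->8, 2->1, 3->2, 6->5, 16->9, 4->3, 5->4
rank(y): 6->6, 4->4, 8->8, 1->1, 2->2, 5->5, 9->9, 3->3, 7->7
Step 2: d_i = R_x(i) - R_y(i); compute d_i^2.
  (6-6)^2=0, (7-4)^2=9, (8-8)^2=0, (1-1)^2=0, (2-2)^2=0, (5-5)^2=0, (9-9)^2=0, (3-3)^2=0, (4-7)^2=9
sum(d^2) = 18.
Step 3: rho = 1 - 6*18 / (9*(9^2 - 1)) = 1 - 108/720 = 0.850000.
Step 4: Under H0, t = rho * sqrt((n-2)/(1-rho^2)) = 4.2691 ~ t(7).
Step 5: Two-sided p-value from the t-distribution with 7 df = 0.003705.
Step 6: alpha = 0.1. reject H0.

rho = 0.8500, p = 0.003705, reject H0 at alpha = 0.1.


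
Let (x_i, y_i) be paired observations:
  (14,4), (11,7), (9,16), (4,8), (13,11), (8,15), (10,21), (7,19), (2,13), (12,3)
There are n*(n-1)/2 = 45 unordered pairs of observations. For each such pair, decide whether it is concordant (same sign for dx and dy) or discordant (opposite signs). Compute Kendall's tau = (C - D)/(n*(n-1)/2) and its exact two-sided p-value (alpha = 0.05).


Step 1: Enumerate the 45 unordered pairs (i,j) with i<j and classify each by sign(x_j-x_i) * sign(y_j-y_i).
  (1,2):dx=-3,dy=+3->D; (1,3):dx=-5,dy=+12->D; (1,4):dx=-10,dy=+4->D; (1,5):dx=-1,dy=+7->D
  (1,6):dx=-6,dy=+11->D; (1,7):dx=-4,dy=+17->D; (1,8):dx=-7,dy=+15->D; (1,9):dx=-12,dy=+9->D
  (1,10):dx=-2,dy=-1->C; (2,3):dx=-2,dy=+9->D; (2,4):dx=-7,dy=+1->D; (2,5):dx=+2,dy=+4->C
  (2,6):dx=-3,dy=+8->D; (2,7):dx=-1,dy=+14->D; (2,8):dx=-4,dy=+12->D; (2,9):dx=-9,dy=+6->D
  (2,10):dx=+1,dy=-4->D; (3,4):dx=-5,dy=-8->C; (3,5):dx=+4,dy=-5->D; (3,6):dx=-1,dy=-1->C
  (3,7):dx=+1,dy=+5->C; (3,8):dx=-2,dy=+3->D; (3,9):dx=-7,dy=-3->C; (3,10):dx=+3,dy=-13->D
  (4,5):dx=+9,dy=+3->C; (4,6):dx=+4,dy=+7->C; (4,7):dx=+6,dy=+13->C; (4,8):dx=+3,dy=+11->C
  (4,9):dx=-2,dy=+5->D; (4,10):dx=+8,dy=-5->D; (5,6):dx=-5,dy=+4->D; (5,7):dx=-3,dy=+10->D
  (5,8):dx=-6,dy=+8->D; (5,9):dx=-11,dy=+2->D; (5,10):dx=-1,dy=-8->C; (6,7):dx=+2,dy=+6->C
  (6,8):dx=-1,dy=+4->D; (6,9):dx=-6,dy=-2->C; (6,10):dx=+4,dy=-12->D; (7,8):dx=-3,dy=-2->C
  (7,9):dx=-8,dy=-8->C; (7,10):dx=+2,dy=-18->D; (8,9):dx=-5,dy=-6->C; (8,10):dx=+5,dy=-16->D
  (9,10):dx=+10,dy=-10->D
Step 2: C = 16, D = 29, total pairs = 45.
Step 3: tau = (C - D)/(n(n-1)/2) = (16 - 29)/45 = -0.288889.
Step 4: Exact two-sided p-value (enumerate n! = 3628800 permutations of y under H0): p = 0.291248.
Step 5: alpha = 0.05. fail to reject H0.

tau_b = -0.2889 (C=16, D=29), p = 0.291248, fail to reject H0.
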